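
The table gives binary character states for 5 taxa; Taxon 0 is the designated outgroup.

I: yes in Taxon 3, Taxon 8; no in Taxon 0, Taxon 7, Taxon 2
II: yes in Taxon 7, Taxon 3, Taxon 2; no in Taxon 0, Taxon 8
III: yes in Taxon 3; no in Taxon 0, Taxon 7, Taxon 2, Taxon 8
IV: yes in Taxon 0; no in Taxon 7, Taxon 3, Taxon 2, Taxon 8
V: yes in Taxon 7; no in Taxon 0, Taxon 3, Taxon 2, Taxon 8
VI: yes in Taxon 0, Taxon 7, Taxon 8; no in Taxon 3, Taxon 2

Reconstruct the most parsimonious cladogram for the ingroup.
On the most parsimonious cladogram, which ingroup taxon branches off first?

Character polarity is set by the outgroup: the derived state is whichever differs from the outgroup's state, so for IV, VI the derived state is 'no', and for the remaining characters it is 'yes'.
I groups Taxon 3 and Taxon 8, which is incompatible with the clades supported by the remaining characters; treating it as convergent (homoplasy) costs fewer steps than any alternative tree.
II: derived state 'yes' in Taxon 2, Taxon 3, and Taxon 7 only — synapomorphy for {Taxon 2, Taxon 3, Taxon 7}.
III: derived state 'yes' in Taxon 3 only — an autapomorphy, so it tells us nothing about relationships among taxa.
IV (derived state 'no') is shared by all ingroup taxa — unites the whole ingroup.
V (derived state 'yes') is unique to Taxon 7 (autapomorphy; uninformative for grouping).
VI: derived state 'no' in Taxon 2 and Taxon 3 only — synapomorphy for {Taxon 2, Taxon 3}.
Most parsimonious ingroup topology: ((Taxon 7,(Taxon 3,Taxon 2)),Taxon 8).
Taxon 8 is sister to the clade containing all other ingroup taxa, so it is the earliest-diverging (most basal) ingroup lineage.

Taxon 8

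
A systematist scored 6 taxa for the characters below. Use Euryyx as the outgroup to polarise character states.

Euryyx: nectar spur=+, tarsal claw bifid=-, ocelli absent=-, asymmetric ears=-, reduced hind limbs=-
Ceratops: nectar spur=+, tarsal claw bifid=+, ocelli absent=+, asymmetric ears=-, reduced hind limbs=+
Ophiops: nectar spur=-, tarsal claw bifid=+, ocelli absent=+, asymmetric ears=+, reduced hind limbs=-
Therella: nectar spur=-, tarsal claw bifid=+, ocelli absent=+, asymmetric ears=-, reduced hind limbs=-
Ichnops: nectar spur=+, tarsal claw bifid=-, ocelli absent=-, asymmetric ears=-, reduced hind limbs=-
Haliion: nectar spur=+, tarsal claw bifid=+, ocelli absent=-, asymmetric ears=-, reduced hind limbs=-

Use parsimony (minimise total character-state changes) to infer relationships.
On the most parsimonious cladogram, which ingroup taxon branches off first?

Character polarity is set by the outgroup: the derived state is whichever differs from the outgroup's state, so for nectar spur the derived state is '-', and for the remaining characters it is '+'.
nectar spur: derived state '-' in Ophiops and Therella only — synapomorphy for {Ophiops, Therella}.
tarsal claw bifid: derived state '+' in Ceratops, Haliion, Ophiops, and Therella only — synapomorphy for {Ceratops, Haliion, Ophiops, Therella}.
ocelli absent: derived state '+' in Ceratops, Ophiops, and Therella only — synapomorphy for {Ceratops, Ophiops, Therella}.
asymmetric ears: derived state '+' in Ophiops only — an autapomorphy, so it tells us nothing about relationships among taxa.
reduced hind limbs: derived state '+' in Ceratops only — an autapomorphy, so it tells us nothing about relationships among taxa.
Most parsimonious ingroup topology: (((Ceratops,(Ophiops,Therella)),Haliion),Ichnops).
Ichnops is sister to the clade containing all other ingroup taxa, so it is the earliest-diverging (most basal) ingroup lineage.

Ichnops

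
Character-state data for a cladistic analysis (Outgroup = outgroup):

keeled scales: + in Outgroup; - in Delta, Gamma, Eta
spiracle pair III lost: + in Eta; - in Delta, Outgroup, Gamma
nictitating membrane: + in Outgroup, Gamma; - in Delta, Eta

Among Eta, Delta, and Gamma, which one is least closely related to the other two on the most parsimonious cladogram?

Gamma

Character polarity is set by the outgroup: the derived state is whichever differs from the outgroup's state, so for keeled scales, nictitating membrane the derived state is '-', and for the remaining characters it is '+'.
keeled scales (derived state '-') is shared by all ingroup taxa — unites the whole ingroup.
spiracle pair III lost: derived state '+' in Eta only — an autapomorphy, so it tells us nothing about relationships among taxa.
nictitating membrane: derived state '-' in Delta and Eta only — synapomorphy for {Delta, Eta}.
Most parsimonious ingroup topology: (Gamma,(Delta,Eta)).
Delta and Eta share a more recent common ancestor with each other than either does with Gamma, so Gamma is the least closely related of the three.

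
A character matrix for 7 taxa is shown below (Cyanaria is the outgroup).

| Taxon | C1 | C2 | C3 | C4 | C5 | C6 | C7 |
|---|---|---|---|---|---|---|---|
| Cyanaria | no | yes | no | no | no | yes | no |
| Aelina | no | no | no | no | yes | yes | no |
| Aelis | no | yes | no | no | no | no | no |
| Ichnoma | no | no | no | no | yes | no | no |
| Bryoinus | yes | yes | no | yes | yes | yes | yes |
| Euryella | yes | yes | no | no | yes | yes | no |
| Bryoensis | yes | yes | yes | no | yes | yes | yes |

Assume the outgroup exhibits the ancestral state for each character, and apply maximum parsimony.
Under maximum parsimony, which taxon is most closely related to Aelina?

Character polarity is set by the outgroup: the derived state is whichever differs from the outgroup's state, so for C2, C6 the derived state is 'no', and for the remaining characters it is 'yes'.
C1 (derived state 'yes') is shared by Bryoensis, Bryoinus, and Euryella — a synapomorphy uniting that clade.
C2: derived state 'no' in Aelina and Ichnoma only — synapomorphy for {Aelina, Ichnoma}.
C3: derived state 'yes' in Bryoensis only — an autapomorphy, so it tells us nothing about relationships among taxa.
C4 (derived state 'yes') is unique to Bryoinus (autapomorphy; uninformative for grouping).
Only Aelina, Bryoensis, Bryoinus, Euryella, and Ichnoma show the derived state 'yes' for C5, supporting them as a clade.
C6 (state 'no') occurs in Aelis and Ichnoma but conflicts with the nesting implied by the other characters — most parsimoniously interpreted as homoplasy.
C7 (derived state 'yes') is shared by Bryoensis and Bryoinus — a synapomorphy uniting that clade.
Most parsimonious ingroup topology: (((Aelina,Ichnoma),((Bryoinus,Bryoensis),Euryella)),Aelis).
Aelina and Ichnoma form a cherry on this tree, so they are sister taxa.

Ichnoma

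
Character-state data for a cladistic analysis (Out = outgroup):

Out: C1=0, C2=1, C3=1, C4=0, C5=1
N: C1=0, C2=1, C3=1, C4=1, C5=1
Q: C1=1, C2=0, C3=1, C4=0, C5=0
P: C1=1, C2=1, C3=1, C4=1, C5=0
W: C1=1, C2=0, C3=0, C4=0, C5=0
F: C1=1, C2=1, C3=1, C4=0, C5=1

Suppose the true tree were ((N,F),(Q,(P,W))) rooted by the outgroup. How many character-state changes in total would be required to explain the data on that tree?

8

Map each character onto ((N,F),(Q,(P,W))) (rooted by Out) and count the minimum state changes it requires (Fitch parsimony):
C1: 2; C2: 2; C3: 1; C4: 2; C5: 1.
Total tree length = 8.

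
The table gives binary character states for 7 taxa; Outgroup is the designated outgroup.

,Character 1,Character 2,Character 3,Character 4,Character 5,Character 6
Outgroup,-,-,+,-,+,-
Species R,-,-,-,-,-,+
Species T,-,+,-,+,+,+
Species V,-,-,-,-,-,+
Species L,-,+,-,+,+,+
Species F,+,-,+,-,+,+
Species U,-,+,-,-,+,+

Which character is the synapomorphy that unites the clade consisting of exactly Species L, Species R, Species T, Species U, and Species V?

Character polarity is set by the outgroup: the derived state is whichever differs from the outgroup's state, so for Character 3, Character 5 the derived state is '-', and for the remaining characters it is '+'.
Character 1 (derived state '+') is unique to Species F (autapomorphy; uninformative for grouping).
Character 2: derived state '+' in Species L, Species T, and Species U only — synapomorphy for {Species L, Species T, Species U}.
Character 3 (derived state '-') is shared by Species L, Species R, Species T, Species U, and Species V — a synapomorphy uniting that clade.
Character 4 (derived state '+') is shared by Species L and Species T — a synapomorphy uniting that clade.
Character 5: derived state '-' in Species R and Species V only — synapomorphy for {Species R, Species V}.
All ingroup taxa share the derived state '+' for Character 6; it defines the ingroup but does not resolve relationships within it.
Most parsimonious ingroup topology: (((Species R,Species V),((Species T,Species L),Species U)),Species F).
The clade {Species L, Species R, Species T, Species U, Species V} is supported by Character 3: its derived state '-' occurs in exactly those taxa and in no other taxon (including the outgroup).

Character 3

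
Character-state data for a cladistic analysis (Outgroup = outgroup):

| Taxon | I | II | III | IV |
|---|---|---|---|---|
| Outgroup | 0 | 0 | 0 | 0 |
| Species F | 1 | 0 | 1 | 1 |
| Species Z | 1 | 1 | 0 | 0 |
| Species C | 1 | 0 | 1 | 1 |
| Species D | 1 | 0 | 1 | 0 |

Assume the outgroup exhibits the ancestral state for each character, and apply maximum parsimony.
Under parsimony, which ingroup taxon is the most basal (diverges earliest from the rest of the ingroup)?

Species Z

The outgroup has state '0' for every character, so '1' is the derived state throughout.
All ingroup taxa share the derived state '1' for I; it defines the ingroup but does not resolve relationships within it.
II (derived state '1') is unique to Species Z (autapomorphy; uninformative for grouping).
Only Species C, Species D, and Species F show the derived state '1' for III, supporting them as a clade.
Only Species C and Species F show the derived state '1' for IV, supporting them as a clade.
Most parsimonious ingroup topology: (((Species F,Species C),Species D),Species Z).
Species Z is sister to the clade containing all other ingroup taxa, so it is the earliest-diverging (most basal) ingroup lineage.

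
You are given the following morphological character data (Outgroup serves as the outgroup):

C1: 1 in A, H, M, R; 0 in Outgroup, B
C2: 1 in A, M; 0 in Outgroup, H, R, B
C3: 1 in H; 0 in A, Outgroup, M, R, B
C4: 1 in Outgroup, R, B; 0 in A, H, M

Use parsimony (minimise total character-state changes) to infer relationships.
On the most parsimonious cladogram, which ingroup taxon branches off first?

B

Character polarity is set by the outgroup: the derived state is whichever differs from the outgroup's state, so for C4 the derived state is '0', and for the remaining characters it is '1'.
C1 (derived state '1') is shared by A, H, M, and R — a synapomorphy uniting that clade.
C2 (derived state '1') is shared by A and M — a synapomorphy uniting that clade.
C3: derived state '1' in H only — an autapomorphy, so it tells us nothing about relationships among taxa.
C4: derived state '0' in A, H, and M only — synapomorphy for {A, H, M}.
Most parsimonious ingroup topology: ((((M,A),H),R),B).
B is sister to the clade containing all other ingroup taxa, so it is the earliest-diverging (most basal) ingroup lineage.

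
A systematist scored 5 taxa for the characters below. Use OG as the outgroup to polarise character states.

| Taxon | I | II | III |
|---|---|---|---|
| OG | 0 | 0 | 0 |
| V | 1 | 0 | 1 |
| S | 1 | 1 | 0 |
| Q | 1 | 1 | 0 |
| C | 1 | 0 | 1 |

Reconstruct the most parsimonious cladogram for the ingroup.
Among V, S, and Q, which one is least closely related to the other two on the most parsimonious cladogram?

The outgroup has state '0' for every character, so '1' is the derived state throughout.
All ingroup taxa share the derived state '1' for I; it defines the ingroup but does not resolve relationships within it.
II (derived state '1') is shared by Q and S — a synapomorphy uniting that clade.
Only C and V show the derived state '1' for III, supporting them as a clade.
Most parsimonious ingroup topology: ((V,C),(S,Q)).
Q and S share a more recent common ancestor with each other than either does with V, so V is the least closely related of the three.

V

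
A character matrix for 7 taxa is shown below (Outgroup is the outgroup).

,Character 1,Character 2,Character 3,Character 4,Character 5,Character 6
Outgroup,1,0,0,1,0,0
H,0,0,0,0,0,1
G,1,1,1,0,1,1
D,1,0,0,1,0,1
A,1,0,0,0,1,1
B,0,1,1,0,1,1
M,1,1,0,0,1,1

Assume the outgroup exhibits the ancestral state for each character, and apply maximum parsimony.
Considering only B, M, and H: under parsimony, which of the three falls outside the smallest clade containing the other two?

Character polarity is set by the outgroup: the derived state is whichever differs from the outgroup's state, so for Character 1, Character 4 the derived state is '0', and for the remaining characters it is '1'.
Character 1 groups B and H, which is incompatible with the clades supported by the remaining characters; treating it as convergent (homoplasy) costs fewer steps than any alternative tree.
Character 2: derived state '1' in B, G, and M only — synapomorphy for {B, G, M}.
Character 3: derived state '1' in B and G only — synapomorphy for {B, G}.
Character 4: derived state '0' in A, B, G, H, and M only — synapomorphy for {A, B, G, H, M}.
Character 5 (derived state '1') is shared by A, B, G, and M — a synapomorphy uniting that clade.
Character 6 (derived state '1') is shared by all ingroup taxa — unites the whole ingroup.
Most parsimonious ingroup topology: ((H,(((G,B),M),A)),D).
B and M share a more recent common ancestor with each other than either does with H, so H is the least closely related of the three.

H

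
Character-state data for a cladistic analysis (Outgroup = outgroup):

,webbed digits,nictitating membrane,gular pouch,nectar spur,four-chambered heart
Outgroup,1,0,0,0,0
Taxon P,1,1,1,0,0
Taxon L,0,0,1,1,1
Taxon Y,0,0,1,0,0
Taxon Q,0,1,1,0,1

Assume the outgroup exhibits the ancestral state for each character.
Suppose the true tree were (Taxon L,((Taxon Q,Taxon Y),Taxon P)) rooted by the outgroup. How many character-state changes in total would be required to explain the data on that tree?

Map each character onto (Taxon L,((Taxon Q,Taxon Y),Taxon P)) (rooted by Outgroup) and count the minimum state changes it requires (Fitch parsimony):
webbed digits: 2; nictitating membrane: 2; gular pouch: 1; nectar spur: 1; four-chambered heart: 2.
Total tree length = 8.

8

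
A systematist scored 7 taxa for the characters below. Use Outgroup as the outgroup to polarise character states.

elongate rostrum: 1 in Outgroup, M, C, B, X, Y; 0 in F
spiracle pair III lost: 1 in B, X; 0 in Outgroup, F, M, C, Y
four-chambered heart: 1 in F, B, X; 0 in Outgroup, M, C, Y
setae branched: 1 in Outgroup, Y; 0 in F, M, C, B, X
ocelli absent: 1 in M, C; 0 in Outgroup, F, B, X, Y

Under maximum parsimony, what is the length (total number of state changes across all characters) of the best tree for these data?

5

Character polarity is set by the outgroup: the derived state is whichever differs from the outgroup's state, so for elongate rostrum, setae branched the derived state is '0', and for the remaining characters it is '1'.
elongate rostrum: derived state '0' in F only — an autapomorphy, so it tells us nothing about relationships among taxa.
spiracle pair III lost (derived state '1') is shared by B and X — a synapomorphy uniting that clade.
four-chambered heart (derived state '1') is shared by B, F, and X — a synapomorphy uniting that clade.
setae branched (derived state '0') is shared by B, C, F, M, and X — a synapomorphy uniting that clade.
Only C and M show the derived state '1' for ocelli absent, supporting them as a clade.
Most parsimonious ingroup topology: (((F,(B,X)),(M,C)),Y).
Changes per character on this tree: elongate rostrum: 1; spiracle pair III lost: 1; four-chambered heart: 1; setae branched: 1; ocelli absent: 1.
Total = 5.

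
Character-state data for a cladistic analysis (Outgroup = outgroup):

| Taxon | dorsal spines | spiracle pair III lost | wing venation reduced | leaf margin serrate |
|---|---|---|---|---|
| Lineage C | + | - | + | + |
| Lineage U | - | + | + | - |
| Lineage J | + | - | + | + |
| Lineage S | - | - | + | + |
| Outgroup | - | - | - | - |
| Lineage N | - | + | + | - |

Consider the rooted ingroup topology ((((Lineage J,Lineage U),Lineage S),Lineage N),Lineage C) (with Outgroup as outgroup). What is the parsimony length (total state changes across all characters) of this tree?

8

Map each character onto ((((Lineage J,Lineage U),Lineage S),Lineage N),Lineage C) (rooted by Outgroup) and count the minimum state changes it requires (Fitch parsimony):
dorsal spines: 2; spiracle pair III lost: 2; wing venation reduced: 1; leaf margin serrate: 3.
Total tree length = 8.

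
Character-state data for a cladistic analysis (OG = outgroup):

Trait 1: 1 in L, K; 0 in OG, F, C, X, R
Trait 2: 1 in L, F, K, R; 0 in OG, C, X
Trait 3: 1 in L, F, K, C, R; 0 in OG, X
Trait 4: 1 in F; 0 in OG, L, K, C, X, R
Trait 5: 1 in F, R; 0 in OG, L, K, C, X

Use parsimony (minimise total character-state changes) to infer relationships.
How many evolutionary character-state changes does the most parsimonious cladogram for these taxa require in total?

The outgroup has state '0' for every character, so '1' is the derived state throughout.
Trait 1: derived state '1' in K and L only — synapomorphy for {K, L}.
Only F, K, L, and R show the derived state '1' for Trait 2, supporting them as a clade.
Trait 3 (derived state '1') is shared by C, F, K, L, and R — a synapomorphy uniting that clade.
Trait 4: derived state '1' in F only — an autapomorphy, so it tells us nothing about relationships among taxa.
Only F and R show the derived state '1' for Trait 5, supporting them as a clade.
Most parsimonious ingroup topology: ((((L,K),(F,R)),C),X).
Changes per character on this tree: Trait 1: 1; Trait 2: 1; Trait 3: 1; Trait 4: 1; Trait 5: 1.
Total = 5.

5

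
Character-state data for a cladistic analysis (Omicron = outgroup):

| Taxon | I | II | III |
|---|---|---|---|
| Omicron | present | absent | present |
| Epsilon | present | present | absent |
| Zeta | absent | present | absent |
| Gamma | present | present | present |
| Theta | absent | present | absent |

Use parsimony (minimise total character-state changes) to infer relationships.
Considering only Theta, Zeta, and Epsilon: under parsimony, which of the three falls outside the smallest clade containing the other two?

Character polarity is set by the outgroup: the derived state is whichever differs from the outgroup's state, so for I, III the derived state is 'absent', and for the remaining characters it is 'present'.
I: derived state 'absent' in Theta and Zeta only — synapomorphy for {Theta, Zeta}.
All ingroup taxa share the derived state 'present' for II; it defines the ingroup but does not resolve relationships within it.
III (derived state 'absent') is shared by Epsilon, Theta, and Zeta — a synapomorphy uniting that clade.
Most parsimonious ingroup topology: ((Epsilon,(Zeta,Theta)),Gamma).
Zeta and Theta share a more recent common ancestor with each other than either does with Epsilon, so Epsilon is the least closely related of the three.

Epsilon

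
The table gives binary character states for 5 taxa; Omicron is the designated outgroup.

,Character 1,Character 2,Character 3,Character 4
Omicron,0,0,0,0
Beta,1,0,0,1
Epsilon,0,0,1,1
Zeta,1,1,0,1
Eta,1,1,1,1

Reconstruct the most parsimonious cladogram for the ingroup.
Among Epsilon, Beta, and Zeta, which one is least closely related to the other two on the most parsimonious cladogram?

The outgroup has state '0' for every character, so '1' is the derived state throughout.
Only Beta, Eta, and Zeta show the derived state '1' for Character 1, supporting them as a clade.
Character 2 (derived state '1') is shared by Eta and Zeta — a synapomorphy uniting that clade.
Character 3 (state '1') occurs in Epsilon and Eta but conflicts with the nesting implied by the other characters — most parsimoniously interpreted as homoplasy.
Character 4 (derived state '1') is shared by all ingroup taxa — unites the whole ingroup.
Most parsimonious ingroup topology: ((Beta,(Zeta,Eta)),Epsilon).
Zeta and Beta share a more recent common ancestor with each other than either does with Epsilon, so Epsilon is the least closely related of the three.

Epsilon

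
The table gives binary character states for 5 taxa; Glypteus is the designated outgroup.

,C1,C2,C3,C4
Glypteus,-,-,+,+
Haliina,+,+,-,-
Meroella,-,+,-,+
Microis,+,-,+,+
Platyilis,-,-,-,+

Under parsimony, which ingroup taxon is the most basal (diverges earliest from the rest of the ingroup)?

Character polarity is set by the outgroup: the derived state is whichever differs from the outgroup's state, so for C3, C4 the derived state is '-', and for the remaining characters it is '+'.
C1 groups Haliina and Microis, which is incompatible with the clades supported by the remaining characters; treating it as convergent (homoplasy) costs fewer steps than any alternative tree.
C2 (derived state '+') is shared by Haliina and Meroella — a synapomorphy uniting that clade.
C3 (derived state '-') is shared by Haliina, Meroella, and Platyilis — a synapomorphy uniting that clade.
C4: derived state '-' in Haliina only — an autapomorphy, so it tells us nothing about relationships among taxa.
Most parsimonious ingroup topology: (((Haliina,Meroella),Platyilis),Microis).
Microis is sister to the clade containing all other ingroup taxa, so it is the earliest-diverging (most basal) ingroup lineage.

Microis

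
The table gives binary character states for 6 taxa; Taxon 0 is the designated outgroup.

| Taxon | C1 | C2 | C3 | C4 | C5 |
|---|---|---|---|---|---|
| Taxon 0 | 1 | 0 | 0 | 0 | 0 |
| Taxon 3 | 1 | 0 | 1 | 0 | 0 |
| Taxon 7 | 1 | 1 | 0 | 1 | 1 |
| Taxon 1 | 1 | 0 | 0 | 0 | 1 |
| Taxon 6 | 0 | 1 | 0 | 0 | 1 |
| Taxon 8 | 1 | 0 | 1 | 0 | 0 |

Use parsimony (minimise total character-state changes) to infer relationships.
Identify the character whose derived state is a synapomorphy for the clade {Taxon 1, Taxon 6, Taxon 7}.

Character polarity is set by the outgroup: the derived state is whichever differs from the outgroup's state, so for C1 the derived state is '0', and for the remaining characters it is '1'.
C1 (derived state '0') is unique to Taxon 6 (autapomorphy; uninformative for grouping).
C2 (derived state '1') is shared by Taxon 6 and Taxon 7 — a synapomorphy uniting that clade.
C3: derived state '1' in Taxon 3 and Taxon 8 only — synapomorphy for {Taxon 3, Taxon 8}.
C4 (derived state '1') is unique to Taxon 7 (autapomorphy; uninformative for grouping).
C5 (derived state '1') is shared by Taxon 1, Taxon 6, and Taxon 7 — a synapomorphy uniting that clade.
Most parsimonious ingroup topology: ((Taxon 3,Taxon 8),((Taxon 7,Taxon 6),Taxon 1)).
The clade {Taxon 1, Taxon 6, Taxon 7} is supported by C5: its derived state '1' occurs in exactly those taxa and in no other taxon (including the outgroup).

C5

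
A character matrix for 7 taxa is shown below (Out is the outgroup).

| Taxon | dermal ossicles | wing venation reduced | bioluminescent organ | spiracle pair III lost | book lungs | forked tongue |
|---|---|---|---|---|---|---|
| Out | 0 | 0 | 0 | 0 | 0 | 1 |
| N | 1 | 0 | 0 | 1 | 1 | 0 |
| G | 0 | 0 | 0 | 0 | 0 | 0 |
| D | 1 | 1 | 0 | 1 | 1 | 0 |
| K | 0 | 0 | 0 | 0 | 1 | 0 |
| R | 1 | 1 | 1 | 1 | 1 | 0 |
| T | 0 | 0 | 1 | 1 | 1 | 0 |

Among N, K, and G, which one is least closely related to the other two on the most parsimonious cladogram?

G

Character polarity is set by the outgroup: the derived state is whichever differs from the outgroup's state, so for forked tongue the derived state is '0', and for the remaining characters it is '1'.
Only D, N, and R show the derived state '1' for dermal ossicles, supporting them as a clade.
Only D and R show the derived state '1' for wing venation reduced, supporting them as a clade.
bioluminescent organ groups R and T, which is incompatible with the clades supported by the remaining characters; treating it as convergent (homoplasy) costs fewer steps than any alternative tree.
Only D, N, R, and T show the derived state '1' for spiracle pair III lost, supporting them as a clade.
Only D, K, N, R, and T show the derived state '1' for book lungs, supporting them as a clade.
All ingroup taxa share the derived state '0' for forked tongue; it defines the ingroup but does not resolve relationships within it.
Most parsimonious ingroup topology: ((((N,(D,R)),T),K),G).
K and N share a more recent common ancestor with each other than either does with G, so G is the least closely related of the three.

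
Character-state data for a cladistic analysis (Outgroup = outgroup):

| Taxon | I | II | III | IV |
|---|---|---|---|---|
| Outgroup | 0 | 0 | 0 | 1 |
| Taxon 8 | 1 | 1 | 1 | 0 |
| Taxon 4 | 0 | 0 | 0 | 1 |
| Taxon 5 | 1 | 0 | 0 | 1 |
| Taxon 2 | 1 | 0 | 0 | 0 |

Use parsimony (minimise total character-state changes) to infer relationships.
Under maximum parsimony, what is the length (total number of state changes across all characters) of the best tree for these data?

Character polarity is set by the outgroup: the derived state is whichever differs from the outgroup's state, so for IV the derived state is '0', and for the remaining characters it is '1'.
I: derived state '1' in Taxon 2, Taxon 5, and Taxon 8 only — synapomorphy for {Taxon 2, Taxon 5, Taxon 8}.
II: derived state '1' in Taxon 8 only — an autapomorphy, so it tells us nothing about relationships among taxa.
III (derived state '1') is unique to Taxon 8 (autapomorphy; uninformative for grouping).
IV (derived state '0') is shared by Taxon 2 and Taxon 8 — a synapomorphy uniting that clade.
Most parsimonious ingroup topology: (((Taxon 8,Taxon 2),Taxon 5),Taxon 4).
Changes per character on this tree: I: 1; II: 1; III: 1; IV: 1.
Total = 4.

4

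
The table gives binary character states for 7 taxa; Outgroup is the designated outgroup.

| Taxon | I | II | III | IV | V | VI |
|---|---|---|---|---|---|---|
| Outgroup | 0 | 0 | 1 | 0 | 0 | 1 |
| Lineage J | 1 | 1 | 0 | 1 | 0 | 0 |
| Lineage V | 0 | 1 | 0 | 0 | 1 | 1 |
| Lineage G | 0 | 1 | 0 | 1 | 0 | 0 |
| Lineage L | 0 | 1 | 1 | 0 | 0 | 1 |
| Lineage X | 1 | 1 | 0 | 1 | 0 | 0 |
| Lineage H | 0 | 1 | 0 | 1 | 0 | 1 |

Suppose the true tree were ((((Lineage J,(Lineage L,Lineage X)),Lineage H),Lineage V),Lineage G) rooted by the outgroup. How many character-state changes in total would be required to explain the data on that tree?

Map each character onto ((((Lineage J,(Lineage L,Lineage X)),Lineage H),Lineage V),Lineage G) (rooted by Outgroup) and count the minimum state changes it requires (Fitch parsimony):
I: 2; II: 1; III: 2; IV: 3; V: 1; VI: 3.
Total tree length = 12.

12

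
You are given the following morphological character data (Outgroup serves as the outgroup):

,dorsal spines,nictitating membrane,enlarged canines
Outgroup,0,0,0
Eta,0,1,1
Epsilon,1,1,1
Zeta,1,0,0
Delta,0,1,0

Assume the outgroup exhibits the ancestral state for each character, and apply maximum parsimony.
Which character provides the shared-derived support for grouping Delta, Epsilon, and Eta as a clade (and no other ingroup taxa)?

The outgroup has state '0' for every character, so '1' is the derived state throughout.
dorsal spines (state '1') occurs in Epsilon and Zeta but conflicts with the nesting implied by the other characters — most parsimoniously interpreted as homoplasy.
Only Delta, Epsilon, and Eta show the derived state '1' for nictitating membrane, supporting them as a clade.
enlarged canines (derived state '1') is shared by Epsilon and Eta — a synapomorphy uniting that clade.
Most parsimonious ingroup topology: (((Eta,Epsilon),Delta),Zeta).
The clade {Delta, Epsilon, Eta} is supported by nictitating membrane: its derived state '1' occurs in exactly those taxa and in no other taxon (including the outgroup).

nictitating membrane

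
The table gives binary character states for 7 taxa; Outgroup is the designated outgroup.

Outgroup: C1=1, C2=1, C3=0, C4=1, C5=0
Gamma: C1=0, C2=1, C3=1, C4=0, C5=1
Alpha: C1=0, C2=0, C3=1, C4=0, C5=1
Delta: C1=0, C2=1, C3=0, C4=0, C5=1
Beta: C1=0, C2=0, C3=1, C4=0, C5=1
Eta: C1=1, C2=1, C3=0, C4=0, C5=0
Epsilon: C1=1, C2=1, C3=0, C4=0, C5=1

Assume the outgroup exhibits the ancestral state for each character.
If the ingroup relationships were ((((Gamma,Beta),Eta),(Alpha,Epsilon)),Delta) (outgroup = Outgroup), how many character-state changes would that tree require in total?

10

Map each character onto ((((Gamma,Beta),Eta),(Alpha,Epsilon)),Delta) (rooted by Outgroup) and count the minimum state changes it requires (Fitch parsimony):
C1: 3; C2: 2; C3: 2; C4: 1; C5: 2.
Total tree length = 10.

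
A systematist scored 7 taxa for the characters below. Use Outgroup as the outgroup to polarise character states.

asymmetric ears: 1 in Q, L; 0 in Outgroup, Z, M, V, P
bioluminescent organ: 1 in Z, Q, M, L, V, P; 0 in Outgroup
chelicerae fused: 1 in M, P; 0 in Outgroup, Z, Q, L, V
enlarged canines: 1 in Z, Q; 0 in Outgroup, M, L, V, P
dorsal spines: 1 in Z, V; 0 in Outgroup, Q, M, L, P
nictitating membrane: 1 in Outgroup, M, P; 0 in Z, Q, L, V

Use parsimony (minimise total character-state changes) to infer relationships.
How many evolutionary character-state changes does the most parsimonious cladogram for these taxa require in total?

7

Character polarity is set by the outgroup: the derived state is whichever differs from the outgroup's state, so for nictitating membrane the derived state is '0', and for the remaining characters it is '1'.
Only L and Q show the derived state '1' for asymmetric ears, supporting them as a clade.
bioluminescent organ (derived state '1') is shared by all ingroup taxa — unites the whole ingroup.
chelicerae fused (derived state '1') is shared by M and P — a synapomorphy uniting that clade.
enlarged canines (state '1') occurs in Q and Z but conflicts with the nesting implied by the other characters — most parsimoniously interpreted as homoplasy.
Only V and Z show the derived state '1' for dorsal spines, supporting them as a clade.
nictitating membrane (derived state '0') is shared by L, Q, V, and Z — a synapomorphy uniting that clade.
Most parsimonious ingroup topology: (((Z,V),(Q,L)),(M,P)).
Changes per character on this tree: asymmetric ears: 1; bioluminescent organ: 1; chelicerae fused: 1; enlarged canines: 2; dorsal spines: 1; nictitating membrane: 1.
Total = 7.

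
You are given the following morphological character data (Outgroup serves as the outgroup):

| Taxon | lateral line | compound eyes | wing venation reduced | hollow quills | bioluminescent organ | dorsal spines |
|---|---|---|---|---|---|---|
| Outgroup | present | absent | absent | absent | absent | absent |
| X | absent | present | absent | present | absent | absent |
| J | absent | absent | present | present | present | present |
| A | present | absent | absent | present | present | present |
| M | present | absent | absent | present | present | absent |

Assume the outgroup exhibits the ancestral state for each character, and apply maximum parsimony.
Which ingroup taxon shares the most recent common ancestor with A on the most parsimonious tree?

Character polarity is set by the outgroup: the derived state is whichever differs from the outgroup's state, so for lateral line the derived state is 'absent', and for the remaining characters it is 'present'.
lateral line (state 'absent') occurs in J and X but conflicts with the nesting implied by the other characters — most parsimoniously interpreted as homoplasy.
compound eyes (derived state 'present') is unique to X (autapomorphy; uninformative for grouping).
wing venation reduced: derived state 'present' in J only — an autapomorphy, so it tells us nothing about relationships among taxa.
All ingroup taxa share the derived state 'present' for hollow quills; it defines the ingroup but does not resolve relationships within it.
Only A, J, and M show the derived state 'present' for bioluminescent organ, supporting them as a clade.
dorsal spines (derived state 'present') is shared by A and J — a synapomorphy uniting that clade.
Most parsimonious ingroup topology: (X,((J,A),M)).
A and J form a cherry on this tree, so they are sister taxa.

J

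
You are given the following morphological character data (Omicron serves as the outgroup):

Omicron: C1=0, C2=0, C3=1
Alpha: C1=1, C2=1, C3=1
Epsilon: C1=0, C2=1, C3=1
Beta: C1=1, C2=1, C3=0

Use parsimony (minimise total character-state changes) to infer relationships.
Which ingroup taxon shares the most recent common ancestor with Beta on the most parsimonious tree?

Character polarity is set by the outgroup: the derived state is whichever differs from the outgroup's state, so for C3 the derived state is '0', and for the remaining characters it is '1'.
C1 (derived state '1') is shared by Alpha and Beta — a synapomorphy uniting that clade.
C2 (derived state '1') is shared by all ingroup taxa — unites the whole ingroup.
C3: derived state '0' in Beta only — an autapomorphy, so it tells us nothing about relationships among taxa.
Most parsimonious ingroup topology: ((Alpha,Beta),Epsilon).
Beta and Alpha form a cherry on this tree, so they are sister taxa.

Alpha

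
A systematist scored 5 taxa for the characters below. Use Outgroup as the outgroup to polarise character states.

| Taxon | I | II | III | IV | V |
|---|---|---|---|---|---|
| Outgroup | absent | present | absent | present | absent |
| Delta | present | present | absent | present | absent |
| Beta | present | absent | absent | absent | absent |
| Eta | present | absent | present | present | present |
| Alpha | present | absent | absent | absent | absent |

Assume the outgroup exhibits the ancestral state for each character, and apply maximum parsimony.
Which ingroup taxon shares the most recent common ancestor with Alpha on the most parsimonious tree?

Beta

Character polarity is set by the outgroup: the derived state is whichever differs from the outgroup's state, so for II, IV the derived state is 'absent', and for the remaining characters it is 'present'.
I (derived state 'present') is shared by all ingroup taxa — unites the whole ingroup.
Only Alpha, Beta, and Eta show the derived state 'absent' for II, supporting them as a clade.
III (derived state 'present') is unique to Eta (autapomorphy; uninformative for grouping).
IV (derived state 'absent') is shared by Alpha and Beta — a synapomorphy uniting that clade.
V: derived state 'present' in Eta only — an autapomorphy, so it tells us nothing about relationships among taxa.
Most parsimonious ingroup topology: (Delta,((Beta,Alpha),Eta)).
Alpha and Beta form a cherry on this tree, so they are sister taxa.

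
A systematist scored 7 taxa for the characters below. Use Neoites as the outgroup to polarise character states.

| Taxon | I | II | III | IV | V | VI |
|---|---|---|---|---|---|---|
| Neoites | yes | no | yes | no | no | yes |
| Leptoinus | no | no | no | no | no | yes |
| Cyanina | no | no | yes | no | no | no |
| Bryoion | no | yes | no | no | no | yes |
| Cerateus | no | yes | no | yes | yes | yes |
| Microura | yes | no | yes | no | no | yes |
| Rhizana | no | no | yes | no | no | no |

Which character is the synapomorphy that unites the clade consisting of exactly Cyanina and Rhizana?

VI

Character polarity is set by the outgroup: the derived state is whichever differs from the outgroup's state, so for I, III, VI the derived state is 'no', and for the remaining characters it is 'yes'.
Only Bryoion, Cerateus, Cyanina, Leptoinus, and Rhizana show the derived state 'no' for I, supporting them as a clade.
II: derived state 'yes' in Bryoion and Cerateus only — synapomorphy for {Bryoion, Cerateus}.
Only Bryoion, Cerateus, and Leptoinus show the derived state 'no' for III, supporting them as a clade.
IV: derived state 'yes' in Cerateus only — an autapomorphy, so it tells us nothing about relationships among taxa.
V: derived state 'yes' in Cerateus only — an autapomorphy, so it tells us nothing about relationships among taxa.
VI (derived state 'no') is shared by Cyanina and Rhizana — a synapomorphy uniting that clade.
Most parsimonious ingroup topology: (((Leptoinus,(Bryoion,Cerateus)),(Cyanina,Rhizana)),Microura).
The clade {Cyanina, Rhizana} is supported by VI: its derived state 'no' occurs in exactly those taxa and in no other taxon (including the outgroup).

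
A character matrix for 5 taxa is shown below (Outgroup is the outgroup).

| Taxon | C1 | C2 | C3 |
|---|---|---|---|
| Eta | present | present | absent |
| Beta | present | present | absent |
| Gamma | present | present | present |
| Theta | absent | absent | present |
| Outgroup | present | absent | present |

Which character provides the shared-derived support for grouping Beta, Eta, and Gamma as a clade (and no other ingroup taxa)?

C2

Character polarity is set by the outgroup: the derived state is whichever differs from the outgroup's state, so for C1, C3 the derived state is 'absent', and for the remaining characters it is 'present'.
C1 (derived state 'absent') is unique to Theta (autapomorphy; uninformative for grouping).
C2: derived state 'present' in Beta, Eta, and Gamma only — synapomorphy for {Beta, Eta, Gamma}.
C3 (derived state 'absent') is shared by Beta and Eta — a synapomorphy uniting that clade.
Most parsimonious ingroup topology: ((Gamma,(Beta,Eta)),Theta).
The clade {Beta, Eta, Gamma} is supported by C2: its derived state 'present' occurs in exactly those taxa and in no other taxon (including the outgroup).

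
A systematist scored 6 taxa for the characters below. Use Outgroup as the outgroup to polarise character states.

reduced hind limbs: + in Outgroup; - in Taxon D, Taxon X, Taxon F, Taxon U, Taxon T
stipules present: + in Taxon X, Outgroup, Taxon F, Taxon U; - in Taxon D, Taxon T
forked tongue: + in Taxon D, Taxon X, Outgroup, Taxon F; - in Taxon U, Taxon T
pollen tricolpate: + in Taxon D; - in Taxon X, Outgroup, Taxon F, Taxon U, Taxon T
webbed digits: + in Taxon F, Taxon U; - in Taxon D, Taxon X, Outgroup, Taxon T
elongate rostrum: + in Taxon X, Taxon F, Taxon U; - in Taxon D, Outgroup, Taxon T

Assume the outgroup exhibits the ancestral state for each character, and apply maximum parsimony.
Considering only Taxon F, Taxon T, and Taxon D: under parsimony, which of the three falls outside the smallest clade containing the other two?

Taxon F

Character polarity is set by the outgroup: the derived state is whichever differs from the outgroup's state, so for reduced hind limbs, stipules present, forked tongue the derived state is '-', and for the remaining characters it is '+'.
All ingroup taxa share the derived state '-' for reduced hind limbs; it defines the ingroup but does not resolve relationships within it.
stipules present (derived state '-') is shared by Taxon D and Taxon T — a synapomorphy uniting that clade.
forked tongue groups Taxon T and Taxon U, which is incompatible with the clades supported by the remaining characters; treating it as convergent (homoplasy) costs fewer steps than any alternative tree.
pollen tricolpate (derived state '+') is unique to Taxon D (autapomorphy; uninformative for grouping).
webbed digits (derived state '+') is shared by Taxon F and Taxon U — a synapomorphy uniting that clade.
elongate rostrum: derived state '+' in Taxon F, Taxon U, and Taxon X only — synapomorphy for {Taxon F, Taxon U, Taxon X}.
Most parsimonious ingroup topology: (((Taxon F,Taxon U),Taxon X),(Taxon T,Taxon D)).
Taxon D and Taxon T share a more recent common ancestor with each other than either does with Taxon F, so Taxon F is the least closely related of the three.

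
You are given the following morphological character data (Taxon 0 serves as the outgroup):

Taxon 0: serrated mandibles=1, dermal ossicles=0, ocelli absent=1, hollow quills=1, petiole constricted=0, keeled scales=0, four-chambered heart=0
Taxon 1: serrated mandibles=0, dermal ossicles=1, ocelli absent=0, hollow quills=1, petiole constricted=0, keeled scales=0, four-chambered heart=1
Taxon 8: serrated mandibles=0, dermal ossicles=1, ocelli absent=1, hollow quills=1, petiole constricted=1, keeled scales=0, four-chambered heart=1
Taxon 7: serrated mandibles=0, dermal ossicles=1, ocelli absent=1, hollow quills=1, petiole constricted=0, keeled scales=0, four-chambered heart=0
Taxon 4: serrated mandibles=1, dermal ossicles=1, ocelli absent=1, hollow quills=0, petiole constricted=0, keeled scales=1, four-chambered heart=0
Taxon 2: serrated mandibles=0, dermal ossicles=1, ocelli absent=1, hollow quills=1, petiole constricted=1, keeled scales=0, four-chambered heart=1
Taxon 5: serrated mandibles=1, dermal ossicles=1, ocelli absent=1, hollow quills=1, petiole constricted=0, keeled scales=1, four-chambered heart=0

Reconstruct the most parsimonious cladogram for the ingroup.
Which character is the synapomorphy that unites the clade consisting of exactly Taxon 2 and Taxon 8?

petiole constricted

Character polarity is set by the outgroup: the derived state is whichever differs from the outgroup's state, so for serrated mandibles, ocelli absent, hollow quills the derived state is '0', and for the remaining characters it is '1'.
serrated mandibles: derived state '0' in Taxon 1, Taxon 2, Taxon 7, and Taxon 8 only — synapomorphy for {Taxon 1, Taxon 2, Taxon 7, Taxon 8}.
dermal ossicles (derived state '1') is shared by all ingroup taxa — unites the whole ingroup.
ocelli absent: derived state '0' in Taxon 1 only — an autapomorphy, so it tells us nothing about relationships among taxa.
hollow quills (derived state '0') is unique to Taxon 4 (autapomorphy; uninformative for grouping).
petiole constricted (derived state '1') is shared by Taxon 2 and Taxon 8 — a synapomorphy uniting that clade.
keeled scales: derived state '1' in Taxon 4 and Taxon 5 only — synapomorphy for {Taxon 4, Taxon 5}.
Only Taxon 1, Taxon 2, and Taxon 8 show the derived state '1' for four-chambered heart, supporting them as a clade.
Most parsimonious ingroup topology: (((Taxon 1,(Taxon 8,Taxon 2)),Taxon 7),(Taxon 4,Taxon 5)).
The clade {Taxon 2, Taxon 8} is supported by petiole constricted: its derived state '1' occurs in exactly those taxa and in no other taxon (including the outgroup).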